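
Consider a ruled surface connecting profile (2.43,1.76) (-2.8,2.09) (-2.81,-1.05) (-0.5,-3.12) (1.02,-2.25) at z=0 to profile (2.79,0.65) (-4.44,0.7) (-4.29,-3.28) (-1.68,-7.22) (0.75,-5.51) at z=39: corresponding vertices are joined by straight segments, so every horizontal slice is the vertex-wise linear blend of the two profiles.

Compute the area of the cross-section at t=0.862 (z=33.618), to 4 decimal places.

Cross-section at t=0.862: each vertex is (1-t)·p0[i] + t·p1[i].
  v1: (1-0.862)·(2.43,1.76) + 0.862·(2.79,0.65) = (2.7403,0.8032)
  v2: (1-0.862)·(-2.8,2.09) + 0.862·(-4.44,0.7) = (-4.2137,0.8918)
  v3: (1-0.862)·(-2.81,-1.05) + 0.862·(-4.29,-3.28) = (-4.0858,-2.9723)
  v4: (1-0.862)·(-0.5,-3.12) + 0.862·(-1.68,-7.22) = (-1.5172,-6.6542)
  v5: (1-0.862)·(1.02,-2.25) + 0.862·(0.75,-5.51) = (0.7873,-5.0601)
Shoelace sum Σ(x_i·y_{i+1} − x_{i+1}·y_i):
  i=1: 2.7403·0.8918 − -4.2137·0.8032 = +5.8282 (running +5.8282)
  i=2: -4.2137·-2.9723 − -4.0858·0.8918 = +16.1679 (running +21.9961)
  i=3: -4.0858·-6.6542 − -1.5172·-2.9723 = +22.6781 (running +44.6742)
  i=4: -1.5172·-5.0601 − 0.7873·-6.6542 = +12.9156 (running +57.5898)
  i=5: 0.7873·0.8032 − 2.7403·-5.0601 = +14.4987 (running +72.0885)
Area = |Σ|/2 = |72.0885|/2 = 36.0442

Area at t=0.862: 36.0442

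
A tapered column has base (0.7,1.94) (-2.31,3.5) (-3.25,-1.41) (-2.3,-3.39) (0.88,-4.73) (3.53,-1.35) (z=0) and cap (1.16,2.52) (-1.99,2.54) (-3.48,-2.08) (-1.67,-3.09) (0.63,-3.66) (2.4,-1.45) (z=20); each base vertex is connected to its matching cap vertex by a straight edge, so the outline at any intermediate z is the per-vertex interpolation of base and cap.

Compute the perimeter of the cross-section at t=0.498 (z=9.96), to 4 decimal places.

Cross-section at t=0.498: each vertex is (1-t)·p0[i] + t·p1[i].
  v1: (1-0.498)·(0.7,1.94) + 0.498·(1.16,2.52) = (0.9291,2.2288)
  v2: (1-0.498)·(-2.31,3.5) + 0.498·(-1.99,2.54) = (-2.1506,3.0219)
  v3: (1-0.498)·(-3.25,-1.41) + 0.498·(-3.48,-2.08) = (-3.3645,-1.7437)
  v4: (1-0.498)·(-2.3,-3.39) + 0.498·(-1.67,-3.09) = (-1.9863,-3.2406)
  v5: (1-0.498)·(0.88,-4.73) + 0.498·(0.63,-3.66) = (0.7555,-4.1971)
  v6: (1-0.498)·(3.53,-1.35) + 0.498·(2.4,-1.45) = (2.9673,-1.3998)
Perimeter = Σ |v_{i+1} − v_i|:
  edge 1→2: √(-3.0797² + 0.7931²) = 3.1802 (running 3.1802)
  edge 2→3: √(-1.2139² + -4.7656²) = 4.9178 (running 8.0980)
  edge 3→4: √(1.3783² + -1.4969²) = 2.0348 (running 10.1328)
  edge 4→5: √(2.7418² + -0.9565²) = 2.9038 (running 13.0366)
  edge 5→6: √(2.2118² + 2.7973²) = 3.5661 (running 16.6027)
  edge 6→1: √(-2.0382² + 3.6286²) = 4.1619 (running 20.7646)
Perimeter = 20.7646

Perimeter at t=0.498: 20.7646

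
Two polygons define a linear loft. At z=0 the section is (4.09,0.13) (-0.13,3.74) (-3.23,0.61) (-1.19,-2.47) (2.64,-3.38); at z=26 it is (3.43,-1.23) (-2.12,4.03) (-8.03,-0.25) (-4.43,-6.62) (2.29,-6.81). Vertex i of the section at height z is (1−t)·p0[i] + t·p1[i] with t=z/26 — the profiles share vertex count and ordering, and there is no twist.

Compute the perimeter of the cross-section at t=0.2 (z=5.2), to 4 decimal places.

Cross-section at t=0.2: each vertex is (1-t)·p0[i] + t·p1[i].
  v1: (1-0.2)·(4.09,0.13) + 0.2·(3.43,-1.23) = (3.9580,-0.1420)
  v2: (1-0.2)·(-0.13,3.74) + 0.2·(-2.12,4.03) = (-0.5280,3.7980)
  v3: (1-0.2)·(-3.23,0.61) + 0.2·(-8.03,-0.25) = (-4.1900,0.4380)
  v4: (1-0.2)·(-1.19,-2.47) + 0.2·(-4.43,-6.62) = (-1.8380,-3.3000)
  v5: (1-0.2)·(2.64,-3.38) + 0.2·(2.29,-6.81) = (2.5700,-4.0660)
Perimeter = Σ |v_{i+1} − v_i|:
  edge 1→2: √(-4.4860² + 3.9400²) = 5.9706 (running 5.9706)
  edge 2→3: √(-3.6620² + -3.3600²) = 4.9699 (running 10.9405)
  edge 3→4: √(2.3520² + -3.7380²) = 4.4164 (running 15.3569)
  edge 4→5: √(4.4080² + -0.7660²) = 4.4741 (running 19.8309)
  edge 5→1: √(1.3880² + 3.9240²) = 4.1622 (running 23.9932)
Perimeter = 23.9932

Perimeter at t=0.2: 23.9932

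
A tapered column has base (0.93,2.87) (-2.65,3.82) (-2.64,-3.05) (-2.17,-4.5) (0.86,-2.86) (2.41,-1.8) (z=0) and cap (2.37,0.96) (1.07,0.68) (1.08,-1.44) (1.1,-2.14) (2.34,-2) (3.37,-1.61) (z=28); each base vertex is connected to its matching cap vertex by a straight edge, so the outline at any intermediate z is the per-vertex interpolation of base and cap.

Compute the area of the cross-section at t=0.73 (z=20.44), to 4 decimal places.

Cross-section at t=0.73: each vertex is (1-t)·p0[i] + t·p1[i].
  v1: (1-0.73)·(0.93,2.87) + 0.73·(2.37,0.96) = (1.9812,1.4757)
  v2: (1-0.73)·(-2.65,3.82) + 0.73·(1.07,0.68) = (0.0656,1.5278)
  v3: (1-0.73)·(-2.64,-3.05) + 0.73·(1.08,-1.44) = (0.0756,-1.8747)
  v4: (1-0.73)·(-2.17,-4.5) + 0.73·(1.1,-2.14) = (0.2171,-2.7772)
  v5: (1-0.73)·(0.86,-2.86) + 0.73·(2.34,-2) = (1.9404,-2.2322)
  v6: (1-0.73)·(2.41,-1.8) + 0.73·(3.37,-1.61) = (3.1108,-1.6613)
Shoelace sum Σ(x_i·y_{i+1} − x_{i+1}·y_i):
  i=1: 1.9812·1.5278 − 0.0656·1.4757 = +2.9301 (running +2.9301)
  i=2: 0.0656·-1.8747 − 0.0756·1.5278 = -0.2385 (running +2.6916)
  i=3: 0.0756·-2.7772 − 0.2171·-1.8747 = +0.1970 (running +2.8886)
  i=4: 0.2171·-2.2322 − 1.9404·-2.7772 = +4.9043 (running +7.7929)
  i=5: 1.9404·-1.6613 − 3.1108·-2.2322 = +3.7203 (running +11.5132)
  i=6: 3.1108·1.4757 − 1.9812·-1.6613 = +7.8820 (running +19.3952)
Area = |Σ|/2 = |19.3952|/2 = 9.6976

Area at t=0.73: 9.6976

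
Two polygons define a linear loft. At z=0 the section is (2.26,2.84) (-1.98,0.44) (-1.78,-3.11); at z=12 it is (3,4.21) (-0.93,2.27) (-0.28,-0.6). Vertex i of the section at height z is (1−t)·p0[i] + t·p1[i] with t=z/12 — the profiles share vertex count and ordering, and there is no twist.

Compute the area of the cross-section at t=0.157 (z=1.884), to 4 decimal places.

Cross-section at t=0.157: each vertex is (1-t)·p0[i] + t·p1[i].
  v1: (1-0.157)·(2.26,2.84) + 0.157·(3,4.21) = (2.3762,3.0551)
  v2: (1-0.157)·(-1.98,0.44) + 0.157·(-0.93,2.27) = (-1.8151,0.7273)
  v3: (1-0.157)·(-1.78,-3.11) + 0.157·(-0.28,-0.6) = (-1.5445,-2.7159)
Shoelace sum Σ(x_i·y_{i+1} − x_{i+1}·y_i):
  i=1: 2.3762·0.7273 − -1.8151·3.0551 = +7.2737 (running +7.2737)
  i=2: -1.8151·-2.7159 − -1.5445·0.7273 = +6.0532 (running +13.3268)
  i=3: -1.5445·3.0551 − 2.3762·-2.7159 = +1.7350 (running +15.0618)
Area = |Σ|/2 = |15.0618|/2 = 7.5309

Area at t=0.157: 7.5309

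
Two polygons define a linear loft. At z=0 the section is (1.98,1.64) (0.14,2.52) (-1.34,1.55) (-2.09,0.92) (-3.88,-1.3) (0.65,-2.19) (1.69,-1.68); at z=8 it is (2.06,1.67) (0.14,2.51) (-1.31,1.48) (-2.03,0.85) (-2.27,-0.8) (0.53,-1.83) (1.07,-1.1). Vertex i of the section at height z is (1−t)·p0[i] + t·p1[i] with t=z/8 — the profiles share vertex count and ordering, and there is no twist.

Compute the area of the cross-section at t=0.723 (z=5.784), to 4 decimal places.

Cross-section at t=0.723: each vertex is (1-t)·p0[i] + t·p1[i].
  v1: (1-0.723)·(1.98,1.64) + 0.723·(2.06,1.67) = (2.0378,1.6617)
  v2: (1-0.723)·(0.14,2.52) + 0.723·(0.14,2.51) = (0.1400,2.5128)
  v3: (1-0.723)·(-1.34,1.55) + 0.723·(-1.31,1.48) = (-1.3183,1.4994)
  v4: (1-0.723)·(-2.09,0.92) + 0.723·(-2.03,0.85) = (-2.0466,0.8694)
  v5: (1-0.723)·(-3.88,-1.3) + 0.723·(-2.27,-0.8) = (-2.7160,-0.9385)
  v6: (1-0.723)·(0.65,-2.19) + 0.723·(0.53,-1.83) = (0.5632,-1.9297)
  v7: (1-0.723)·(1.69,-1.68) + 0.723·(1.07,-1.1) = (1.2417,-1.2607)
Shoelace sum Σ(x_i·y_{i+1} − x_{i+1}·y_i):
  i=1: 2.0378·2.5128 − 0.1400·1.6617 = +4.8880 (running +4.8880)
  i=2: 0.1400·1.4994 − -1.3183·2.5128 = +3.5225 (running +8.4105)
  i=3: -1.3183·0.8694 − -2.0466·1.4994 = +1.9226 (running +10.3331)
  i=4: -2.0466·-0.9385 − -2.7160·0.8694 = +4.2820 (running +14.6151)
  i=5: -2.7160·-1.9297 − 0.5632·-0.9385 = +5.7697 (running +20.3847)
  i=6: 0.5632·-1.2607 − 1.2417·-1.9297 = +1.6862 (running +22.0709)
  i=7: 1.2417·1.6617 − 2.0378·-1.2607 = +4.6324 (running +26.7033)
Area = |Σ|/2 = |26.7033|/2 = 13.3516

Area at t=0.723: 13.3516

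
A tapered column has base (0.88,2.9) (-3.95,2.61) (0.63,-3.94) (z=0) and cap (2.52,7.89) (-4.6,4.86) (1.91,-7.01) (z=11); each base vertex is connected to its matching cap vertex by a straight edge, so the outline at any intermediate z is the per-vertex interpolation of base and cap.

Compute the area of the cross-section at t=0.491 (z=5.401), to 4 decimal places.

Cross-section at t=0.491: each vertex is (1-t)·p0[i] + t·p1[i].
  v1: (1-0.491)·(0.88,2.9) + 0.491·(2.52,7.89) = (1.6852,5.3501)
  v2: (1-0.491)·(-3.95,2.61) + 0.491·(-4.6,4.86) = (-4.2691,3.7147)
  v3: (1-0.491)·(0.63,-3.94) + 0.491·(1.91,-7.01) = (1.2585,-5.4474)
Shoelace sum Σ(x_i·y_{i+1} − x_{i+1}·y_i):
  i=1: 1.6852·3.7147 − -4.2691·5.3501 = +29.1006 (running +29.1006)
  i=2: -4.2691·-5.4474 − 1.2585·3.7147 = +18.5807 (running +47.6813)
  i=3: 1.2585·5.3501 − 1.6852·-5.4474 = +15.9131 (running +63.5944)
Area = |Σ|/2 = |63.5944|/2 = 31.7972

Area at t=0.491: 31.7972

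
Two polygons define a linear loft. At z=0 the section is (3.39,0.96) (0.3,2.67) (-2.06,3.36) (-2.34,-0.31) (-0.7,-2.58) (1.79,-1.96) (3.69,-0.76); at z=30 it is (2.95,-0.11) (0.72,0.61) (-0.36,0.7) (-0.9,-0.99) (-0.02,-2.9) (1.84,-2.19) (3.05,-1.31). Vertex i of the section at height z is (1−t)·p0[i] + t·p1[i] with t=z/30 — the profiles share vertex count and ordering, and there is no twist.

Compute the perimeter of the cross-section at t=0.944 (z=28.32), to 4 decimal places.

Perimeter at t=0.944: 12.3743

Cross-section at t=0.944: each vertex is (1-t)·p0[i] + t·p1[i].
  v1: (1-0.944)·(3.39,0.96) + 0.944·(2.95,-0.11) = (2.9746,-0.0501)
  v2: (1-0.944)·(0.3,2.67) + 0.944·(0.72,0.61) = (0.6965,0.7254)
  v3: (1-0.944)·(-2.06,3.36) + 0.944·(-0.36,0.7) = (-0.4552,0.8490)
  v4: (1-0.944)·(-2.34,-0.31) + 0.944·(-0.9,-0.99) = (-0.9806,-0.9519)
  v5: (1-0.944)·(-0.7,-2.58) + 0.944·(-0.02,-2.9) = (-0.0581,-2.8821)
  v6: (1-0.944)·(1.79,-1.96) + 0.944·(1.84,-2.19) = (1.8372,-2.1771)
  v7: (1-0.944)·(3.69,-0.76) + 0.944·(3.05,-1.31) = (3.0858,-1.2792)
Perimeter = Σ |v_{i+1} − v_i|:
  edge 1→2: √(-2.2782² + 0.7754²) = 2.4065 (running 2.4065)
  edge 2→3: √(-1.1517² + 0.1236²) = 1.1583 (running 3.5648)
  edge 3→4: √(-0.5254² + -1.8009²) = 1.8760 (running 5.4408)
  edge 4→5: √(0.9226² + -1.9302²) = 2.1393 (running 7.5801)
  edge 5→6: √(1.8953² + 0.7050²) = 2.0221 (running 9.6022)
  edge 6→7: √(1.2486² + 0.8979²) = 1.5380 (running 11.1402)
  edge 7→1: √(-0.1112² + 1.2291²) = 1.2341 (running 12.3743)
Perimeter = 12.3743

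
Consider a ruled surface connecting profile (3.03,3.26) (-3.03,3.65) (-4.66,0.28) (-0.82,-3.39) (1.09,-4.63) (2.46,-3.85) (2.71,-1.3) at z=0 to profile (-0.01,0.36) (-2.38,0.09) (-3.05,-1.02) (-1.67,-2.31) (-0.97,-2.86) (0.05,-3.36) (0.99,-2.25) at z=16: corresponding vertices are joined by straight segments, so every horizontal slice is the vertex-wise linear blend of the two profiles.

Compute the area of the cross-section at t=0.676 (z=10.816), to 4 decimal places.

Cross-section at t=0.676: each vertex is (1-t)·p0[i] + t·p1[i].
  v1: (1-0.676)·(3.03,3.26) + 0.676·(-0.01,0.36) = (0.9750,1.2996)
  v2: (1-0.676)·(-3.03,3.65) + 0.676·(-2.38,0.09) = (-2.5906,1.2434)
  v3: (1-0.676)·(-4.66,0.28) + 0.676·(-3.05,-1.02) = (-3.5716,-0.5988)
  v4: (1-0.676)·(-0.82,-3.39) + 0.676·(-1.67,-2.31) = (-1.3946,-2.6599)
  v5: (1-0.676)·(1.09,-4.63) + 0.676·(-0.97,-2.86) = (-0.3026,-3.4335)
  v6: (1-0.676)·(2.46,-3.85) + 0.676·(0.05,-3.36) = (0.8308,-3.5188)
  v7: (1-0.676)·(2.71,-1.3) + 0.676·(0.99,-2.25) = (1.5473,-1.9422)
Shoelace sum Σ(x_i·y_{i+1} − x_{i+1}·y_i):
  i=1: 0.9750·1.2434 − -2.5906·1.2996 = +4.5790 (running +4.5790)
  i=2: -2.5906·-0.5988 − -3.5716·1.2434 = +5.9924 (running +10.5714)
  i=3: -3.5716·-2.6599 − -1.3946·-0.5988 = +8.6652 (running +19.2366)
  i=4: -1.3946·-3.4335 − -0.3026·-2.6599 = +3.9835 (running +23.2202)
  i=5: -0.3026·-3.5188 − 0.8308·-3.4335 = +3.9173 (running +27.1375)
  i=6: 0.8308·-1.9422 − 1.5473·-3.5188 = +3.8308 (running +30.9683)
  i=7: 1.5473·1.2996 − 0.9750·-1.9422 = +3.9044 (running +34.8727)
Area = |Σ|/2 = |34.8727|/2 = 17.4364

Area at t=0.676: 17.4364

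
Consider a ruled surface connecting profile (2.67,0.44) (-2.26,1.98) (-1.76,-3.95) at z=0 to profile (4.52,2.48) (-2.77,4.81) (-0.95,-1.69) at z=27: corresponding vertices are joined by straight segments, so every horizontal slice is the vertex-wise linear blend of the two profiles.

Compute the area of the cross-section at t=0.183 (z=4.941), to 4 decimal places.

Area at t=0.183: 15.5530

Cross-section at t=0.183: each vertex is (1-t)·p0[i] + t·p1[i].
  v1: (1-0.183)·(2.67,0.44) + 0.183·(4.52,2.48) = (3.0085,0.8133)
  v2: (1-0.183)·(-2.26,1.98) + 0.183·(-2.77,4.81) = (-2.3533,2.4979)
  v3: (1-0.183)·(-1.76,-3.95) + 0.183·(-0.95,-1.69) = (-1.6118,-3.5364)
Shoelace sum Σ(x_i·y_{i+1} − x_{i+1}·y_i):
  i=1: 3.0085·2.4979 − -2.3533·0.8133 = +9.4290 (running +9.4290)
  i=2: -2.3533·-3.5364 − -1.6118·2.4979 = +12.3484 (running +21.7774)
  i=3: -1.6118·0.8133 − 3.0085·-3.5364 = +9.3286 (running +31.1060)
Area = |Σ|/2 = |31.1060|/2 = 15.5530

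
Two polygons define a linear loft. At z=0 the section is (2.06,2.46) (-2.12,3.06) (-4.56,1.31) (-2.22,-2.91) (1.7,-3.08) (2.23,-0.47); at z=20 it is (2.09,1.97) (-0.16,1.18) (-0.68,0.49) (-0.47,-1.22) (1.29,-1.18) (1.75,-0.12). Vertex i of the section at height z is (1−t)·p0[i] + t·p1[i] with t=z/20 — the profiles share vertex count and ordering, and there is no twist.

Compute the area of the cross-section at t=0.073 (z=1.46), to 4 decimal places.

Cross-section at t=0.073: each vertex is (1-t)·p0[i] + t·p1[i].
  v1: (1-0.073)·(2.06,2.46) + 0.073·(2.09,1.97) = (2.0622,2.4242)
  v2: (1-0.073)·(-2.12,3.06) + 0.073·(-0.16,1.18) = (-1.9769,2.9228)
  v3: (1-0.073)·(-4.56,1.31) + 0.073·(-0.68,0.49) = (-4.2768,1.2501)
  v4: (1-0.073)·(-2.22,-2.91) + 0.073·(-0.47,-1.22) = (-2.0923,-2.7866)
  v5: (1-0.073)·(1.7,-3.08) + 0.073·(1.29,-1.18) = (1.6701,-2.9413)
  v6: (1-0.073)·(2.23,-0.47) + 0.073·(1.75,-0.12) = (2.1950,-0.4445)
Shoelace sum Σ(x_i·y_{i+1} − x_{i+1}·y_i):
  i=1: 2.0622·2.9228 − -1.9769·2.4242 = +10.8198 (running +10.8198)
  i=2: -1.9769·1.2501 − -4.2768·2.9228 = +10.0285 (running +20.8483)
  i=3: -4.2768·-2.7866 − -2.0923·1.2501 = +14.5334 (running +35.3817)
  i=4: -2.0923·-2.9413 − 1.6701·-2.7866 = +10.8078 (running +46.1895)
  i=5: 1.6701·-0.4445 − 2.1950·-2.9413 = +5.7138 (running +51.9032)
  i=6: 2.1950·2.4242 − 2.0622·-0.4445 = +6.2376 (running +58.1409)
Area = |Σ|/2 = |58.1409|/2 = 29.0704

Area at t=0.073: 29.0704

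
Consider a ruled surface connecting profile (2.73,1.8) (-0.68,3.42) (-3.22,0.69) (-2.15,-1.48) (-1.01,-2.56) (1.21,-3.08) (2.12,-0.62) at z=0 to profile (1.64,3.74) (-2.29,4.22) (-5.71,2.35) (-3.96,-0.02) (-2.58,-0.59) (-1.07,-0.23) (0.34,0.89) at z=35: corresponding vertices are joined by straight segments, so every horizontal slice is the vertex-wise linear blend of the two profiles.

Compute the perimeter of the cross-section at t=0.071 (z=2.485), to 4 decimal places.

Perimeter at t=0.071: 18.8165

Cross-section at t=0.071: each vertex is (1-t)·p0[i] + t·p1[i].
  v1: (1-0.071)·(2.73,1.8) + 0.071·(1.64,3.74) = (2.6526,1.9377)
  v2: (1-0.071)·(-0.68,3.42) + 0.071·(-2.29,4.22) = (-0.7943,3.4768)
  v3: (1-0.071)·(-3.22,0.69) + 0.071·(-5.71,2.35) = (-3.3968,0.8079)
  v4: (1-0.071)·(-2.15,-1.48) + 0.071·(-3.96,-0.02) = (-2.2785,-1.3763)
  v5: (1-0.071)·(-1.01,-2.56) + 0.071·(-2.58,-0.59) = (-1.1215,-2.4201)
  v6: (1-0.071)·(1.21,-3.08) + 0.071·(-1.07,-0.23) = (1.0481,-2.8777)
  v7: (1-0.071)·(2.12,-0.62) + 0.071·(0.34,0.89) = (1.9936,-0.5128)
Perimeter = Σ |v_{i+1} − v_i|:
  edge 1→2: √(-3.4469² + 1.5391²) = 3.7749 (running 3.7749)
  edge 2→3: √(-2.6025² + -2.6689²) = 3.7278 (running 7.5027)
  edge 3→4: √(1.1183² + -2.1842²) = 2.4538 (running 9.9565)
  edge 4→5: √(1.1570² + -1.0438²) = 1.5583 (running 11.5148)
  edge 5→6: √(2.1696² + -0.4575²) = 2.2173 (running 13.7321)
  edge 6→7: √(0.9455² + 2.3649²) = 2.5469 (running 16.2789)
  edge 7→1: √(0.6590² + 2.4505²) = 2.5376 (running 18.8165)
Perimeter = 18.8165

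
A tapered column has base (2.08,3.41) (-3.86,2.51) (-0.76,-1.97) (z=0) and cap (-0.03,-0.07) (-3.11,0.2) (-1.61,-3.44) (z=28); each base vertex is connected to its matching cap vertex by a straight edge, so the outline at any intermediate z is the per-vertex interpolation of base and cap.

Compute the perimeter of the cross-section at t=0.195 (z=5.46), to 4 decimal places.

Cross-section at t=0.195: each vertex is (1-t)·p0[i] + t·p1[i].
  v1: (1-0.195)·(2.08,3.41) + 0.195·(-0.03,-0.07) = (1.6685,2.7314)
  v2: (1-0.195)·(-3.86,2.51) + 0.195·(-3.11,0.2) = (-3.7137,2.0595)
  v3: (1-0.195)·(-0.76,-1.97) + 0.195·(-1.61,-3.44) = (-0.9258,-2.2566)
Perimeter = Σ |v_{i+1} − v_i|:
  edge 1→2: √(-5.3823² + -0.6719²) = 5.4241 (running 5.4241)
  edge 2→3: √(2.7880² + -4.3162²) = 5.1383 (running 10.5624)
  edge 3→1: √(2.5943² + 4.9880²) = 5.6224 (running 16.1848)
Perimeter = 16.1848

Perimeter at t=0.195: 16.1848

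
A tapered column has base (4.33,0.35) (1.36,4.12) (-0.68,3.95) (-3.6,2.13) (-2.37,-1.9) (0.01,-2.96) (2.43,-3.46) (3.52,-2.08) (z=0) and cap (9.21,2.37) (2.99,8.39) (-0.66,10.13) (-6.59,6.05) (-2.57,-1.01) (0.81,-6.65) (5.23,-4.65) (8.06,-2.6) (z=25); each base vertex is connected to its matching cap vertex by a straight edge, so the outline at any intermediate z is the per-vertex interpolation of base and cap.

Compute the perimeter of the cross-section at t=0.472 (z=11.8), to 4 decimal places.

Perimeter at t=0.472: 34.7841

Cross-section at t=0.472: each vertex is (1-t)·p0[i] + t·p1[i].
  v1: (1-0.472)·(4.33,0.35) + 0.472·(9.21,2.37) = (6.6334,1.3034)
  v2: (1-0.472)·(1.36,4.12) + 0.472·(2.99,8.39) = (2.1294,6.1354)
  v3: (1-0.472)·(-0.68,3.95) + 0.472·(-0.66,10.13) = (-0.6706,6.8670)
  v4: (1-0.472)·(-3.6,2.13) + 0.472·(-6.59,6.05) = (-5.0113,3.9802)
  v5: (1-0.472)·(-2.37,-1.9) + 0.472·(-2.57,-1.01) = (-2.4644,-1.4799)
  v6: (1-0.472)·(0.01,-2.96) + 0.472·(0.81,-6.65) = (0.3876,-4.7017)
  v7: (1-0.472)·(2.43,-3.46) + 0.472·(5.23,-4.65) = (3.7516,-4.0217)
  v8: (1-0.472)·(3.52,-2.08) + 0.472·(8.06,-2.6) = (5.6629,-2.3254)
Perimeter = Σ |v_{i+1} − v_i|:
  edge 1→2: √(-4.5040² + 4.8320²) = 6.6056 (running 6.6056)
  edge 2→3: √(-2.7999² + 0.7315²) = 2.8939 (running 9.4995)
  edge 3→4: √(-4.3407² + -2.8867²) = 5.2130 (running 14.7125)
  edge 4→5: √(2.5469² + -5.4602²) = 6.0249 (running 20.7374)
  edge 5→6: √(2.8520² + -3.2218²) = 4.3027 (running 25.0402)
  edge 6→7: √(3.3640² + 0.6800²) = 3.4320 (running 28.4722)
  edge 7→8: √(1.9113² + 1.6962²) = 2.5554 (running 31.0277)
  edge 8→1: √(0.9705² + 3.6289²) = 3.7564 (running 34.7841)
Perimeter = 34.7841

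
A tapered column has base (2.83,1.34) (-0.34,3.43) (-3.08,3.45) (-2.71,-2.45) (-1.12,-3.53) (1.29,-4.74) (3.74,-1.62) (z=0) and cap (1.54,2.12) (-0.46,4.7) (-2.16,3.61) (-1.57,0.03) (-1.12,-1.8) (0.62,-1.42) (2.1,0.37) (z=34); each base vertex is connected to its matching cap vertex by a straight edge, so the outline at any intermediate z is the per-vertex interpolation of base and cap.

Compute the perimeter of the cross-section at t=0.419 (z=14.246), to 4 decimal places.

Perimeter at t=0.419: 20.6528

Cross-section at t=0.419: each vertex is (1-t)·p0[i] + t·p1[i].
  v1: (1-0.419)·(2.83,1.34) + 0.419·(1.54,2.12) = (2.2895,1.6668)
  v2: (1-0.419)·(-0.34,3.43) + 0.419·(-0.46,4.7) = (-0.3903,3.9621)
  v3: (1-0.419)·(-3.08,3.45) + 0.419·(-2.16,3.61) = (-2.6945,3.5170)
  v4: (1-0.419)·(-2.71,-2.45) + 0.419·(-1.57,0.03) = (-2.2323,-1.4109)
  v5: (1-0.419)·(-1.12,-3.53) + 0.419·(-1.12,-1.8) = (-1.1200,-2.8051)
  v6: (1-0.419)·(1.29,-4.74) + 0.419·(0.62,-1.42) = (1.0093,-3.3489)
  v7: (1-0.419)·(3.74,-1.62) + 0.419·(2.1,0.37) = (3.0528,-0.7862)
Perimeter = Σ |v_{i+1} − v_i|:
  edge 1→2: √(-2.6798² + 2.2953²) = 3.5284 (running 3.5284)
  edge 2→3: √(-2.3042² + -0.4451²) = 2.3468 (running 5.8752)
  edge 3→4: √(0.4622² + -4.9279²) = 4.9495 (running 10.8248)
  edge 4→5: √(1.1123² + -1.3942²) = 1.7836 (running 12.6084)
  edge 5→6: √(2.1293² + -0.5438²) = 2.1976 (running 14.8060)
  edge 6→7: √(2.0436² + 2.5627²) = 3.2778 (running 18.0838)
  edge 7→1: √(-0.7634² + 2.4530²) = 2.5690 (running 20.6528)
Perimeter = 20.6528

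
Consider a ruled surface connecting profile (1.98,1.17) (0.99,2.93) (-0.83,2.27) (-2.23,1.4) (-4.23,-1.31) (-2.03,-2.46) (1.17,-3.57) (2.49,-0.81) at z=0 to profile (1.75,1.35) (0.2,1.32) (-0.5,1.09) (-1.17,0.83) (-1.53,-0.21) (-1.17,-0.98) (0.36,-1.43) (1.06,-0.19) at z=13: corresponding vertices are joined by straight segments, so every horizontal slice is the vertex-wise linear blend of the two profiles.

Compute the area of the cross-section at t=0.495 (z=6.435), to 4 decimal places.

Area at t=0.495: 14.3623

Cross-section at t=0.495: each vertex is (1-t)·p0[i] + t·p1[i].
  v1: (1-0.495)·(1.98,1.17) + 0.495·(1.75,1.35) = (1.8661,1.2591)
  v2: (1-0.495)·(0.99,2.93) + 0.495·(0.2,1.32) = (0.5989,2.1330)
  v3: (1-0.495)·(-0.83,2.27) + 0.495·(-0.5,1.09) = (-0.6666,1.6859)
  v4: (1-0.495)·(-2.23,1.4) + 0.495·(-1.17,0.83) = (-1.7053,1.1179)
  v5: (1-0.495)·(-4.23,-1.31) + 0.495·(-1.53,-0.21) = (-2.8935,-0.7655)
  v6: (1-0.495)·(-2.03,-2.46) + 0.495·(-1.17,-0.98) = (-1.6043,-1.7274)
  v7: (1-0.495)·(1.17,-3.57) + 0.495·(0.36,-1.43) = (0.7691,-2.5107)
  v8: (1-0.495)·(2.49,-0.81) + 0.495·(1.06,-0.19) = (1.7822,-0.5031)
Shoelace sum Σ(x_i·y_{i+1} − x_{i+1}·y_i):
  i=1: 1.8661·2.1330 − 0.5989·1.2591 = +3.2265 (running +3.2265)
  i=2: 0.5989·1.6859 − -0.6666·2.1330 = +2.4318 (running +5.6582)
  i=3: -0.6666·1.1179 − -1.7053·1.6859 = +2.1298 (running +7.7880)
  i=4: -1.7053·-0.7655 − -2.8935·1.1179 = +4.5399 (running +12.3279)
  i=5: -2.8935·-1.7274 − -1.6043·-0.7655 = +3.7701 (running +16.0980)
  i=6: -1.6043·-2.5107 − 0.7691·-1.7274 = +5.3564 (running +21.4544)
  i=7: 0.7691·-0.5031 − 1.7822·-2.5107 = +4.0875 (running +25.5419)
  i=8: 1.7822·1.2591 − 1.8661·-0.5031 = +3.1828 (running +28.7247)
Area = |Σ|/2 = |28.7247|/2 = 14.3623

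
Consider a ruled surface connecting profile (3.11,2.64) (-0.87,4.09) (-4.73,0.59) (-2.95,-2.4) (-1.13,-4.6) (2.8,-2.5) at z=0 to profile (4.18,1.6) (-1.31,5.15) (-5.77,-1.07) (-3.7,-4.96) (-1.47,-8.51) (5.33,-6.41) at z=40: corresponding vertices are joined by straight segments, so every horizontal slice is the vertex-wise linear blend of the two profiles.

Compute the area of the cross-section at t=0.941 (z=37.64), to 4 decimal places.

Cross-section at t=0.941: each vertex is (1-t)·p0[i] + t·p1[i].
  v1: (1-0.941)·(3.11,2.64) + 0.941·(4.18,1.6) = (4.1169,1.6614)
  v2: (1-0.941)·(-0.87,4.09) + 0.941·(-1.31,5.15) = (-1.2840,5.0875)
  v3: (1-0.941)·(-4.73,0.59) + 0.941·(-5.77,-1.07) = (-5.7086,-0.9721)
  v4: (1-0.941)·(-2.95,-2.4) + 0.941·(-3.7,-4.96) = (-3.6558,-4.8090)
  v5: (1-0.941)·(-1.13,-4.6) + 0.941·(-1.47,-8.51) = (-1.4499,-8.2793)
  v6: (1-0.941)·(2.8,-2.5) + 0.941·(5.33,-6.41) = (5.1807,-6.1793)
Shoelace sum Σ(x_i·y_{i+1} − x_{i+1}·y_i):
  i=1: 4.1169·5.0875 − -1.2840·1.6614 = +23.0777 (running +23.0777)
  i=2: -1.2840·-0.9721 − -5.7086·5.0875 = +30.2906 (running +53.3683)
  i=3: -5.7086·-4.8090 − -3.6558·-0.9721 = +23.8990 (running +77.2673)
  i=4: -3.6558·-8.2793 − -1.4499·-4.8090 = +23.2944 (running +100.5617)
  i=5: -1.4499·-6.1793 − 5.1807·-8.2793 = +51.8525 (running +152.4142)
  i=6: 5.1807·1.6614 − 4.1169·-6.1793 = +34.0465 (running +186.4607)
Area = |Σ|/2 = |186.4607|/2 = 93.2303

Area at t=0.941: 93.2303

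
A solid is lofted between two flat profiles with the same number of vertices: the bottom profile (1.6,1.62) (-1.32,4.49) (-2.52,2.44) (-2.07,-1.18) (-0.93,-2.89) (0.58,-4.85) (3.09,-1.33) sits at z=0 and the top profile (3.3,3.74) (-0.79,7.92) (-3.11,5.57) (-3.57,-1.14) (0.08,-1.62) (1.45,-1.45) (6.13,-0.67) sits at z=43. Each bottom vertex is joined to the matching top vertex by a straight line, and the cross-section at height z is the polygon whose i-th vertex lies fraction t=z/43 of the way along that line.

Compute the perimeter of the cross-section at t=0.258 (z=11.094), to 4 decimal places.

Cross-section at t=0.258: each vertex is (1-t)·p0[i] + t·p1[i].
  v1: (1-0.258)·(1.6,1.62) + 0.258·(3.3,3.74) = (2.0386,2.1670)
  v2: (1-0.258)·(-1.32,4.49) + 0.258·(-0.79,7.92) = (-1.1833,5.3749)
  v3: (1-0.258)·(-2.52,2.44) + 0.258·(-3.11,5.57) = (-2.6722,3.2475)
  v4: (1-0.258)·(-2.07,-1.18) + 0.258·(-3.57,-1.14) = (-2.4570,-1.1697)
  v5: (1-0.258)·(-0.93,-2.89) + 0.258·(0.08,-1.62) = (-0.6694,-2.5623)
  v6: (1-0.258)·(0.58,-4.85) + 0.258·(1.45,-1.45) = (0.8045,-3.9728)
  v7: (1-0.258)·(3.09,-1.33) + 0.258·(6.13,-0.67) = (3.8743,-1.1597)
Perimeter = Σ |v_{i+1} − v_i|:
  edge 1→2: √(-3.2219² + 3.2080²) = 4.5466 (running 4.5466)
  edge 2→3: √(-1.4890² + -2.1274²) = 2.5967 (running 7.1433)
  edge 3→4: √(0.2152² + -4.4172²) = 4.4225 (running 11.5658)
  edge 4→5: √(1.7876² + -1.3927²) = 2.2660 (running 13.8318)
  edge 5→6: √(1.4739² + -1.4105²) = 2.0400 (running 15.8718)
  edge 6→7: √(3.0699² + 2.8131²) = 4.1638 (running 20.0356)
  edge 7→1: √(-1.8357² + 3.3267²) = 3.7996 (running 23.8352)
Perimeter = 23.8352

Perimeter at t=0.258: 23.8352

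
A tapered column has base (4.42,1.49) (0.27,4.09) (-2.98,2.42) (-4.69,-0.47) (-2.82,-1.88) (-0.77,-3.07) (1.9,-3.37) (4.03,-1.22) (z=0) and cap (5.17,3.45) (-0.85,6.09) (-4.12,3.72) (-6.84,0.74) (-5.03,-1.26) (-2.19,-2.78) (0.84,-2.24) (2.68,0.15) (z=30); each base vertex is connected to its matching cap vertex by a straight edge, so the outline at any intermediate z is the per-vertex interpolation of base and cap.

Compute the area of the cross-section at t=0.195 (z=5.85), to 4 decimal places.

Area at t=0.195: 47.7444

Cross-section at t=0.195: each vertex is (1-t)·p0[i] + t·p1[i].
  v1: (1-0.195)·(4.42,1.49) + 0.195·(5.17,3.45) = (4.5663,1.8722)
  v2: (1-0.195)·(0.27,4.09) + 0.195·(-0.85,6.09) = (0.0516,4.4800)
  v3: (1-0.195)·(-2.98,2.42) + 0.195·(-4.12,3.72) = (-3.2023,2.6735)
  v4: (1-0.195)·(-4.69,-0.47) + 0.195·(-6.84,0.74) = (-5.1093,-0.2340)
  v5: (1-0.195)·(-2.82,-1.88) + 0.195·(-5.03,-1.26) = (-3.2510,-1.7591)
  v6: (1-0.195)·(-0.77,-3.07) + 0.195·(-2.19,-2.78) = (-1.0469,-3.0134)
  v7: (1-0.195)·(1.9,-3.37) + 0.195·(0.84,-2.24) = (1.6933,-3.1497)
  v8: (1-0.195)·(4.03,-1.22) + 0.195·(2.68,0.15) = (3.7668,-0.9528)
Shoelace sum Σ(x_i·y_{i+1} − x_{i+1}·y_i):
  i=1: 4.5663·4.4800 − 0.0516·1.8722 = +20.3602 (running +20.3602)
  i=2: 0.0516·2.6735 − -3.2023·4.4800 = +14.4843 (running +34.8445)
  i=3: -3.2023·-0.2340 − -5.1093·2.6735 = +14.4091 (running +49.2535)
  i=4: -5.1093·-1.7591 − -3.2510·-0.2340 = +8.2268 (running +57.4803)
  i=5: -3.2510·-3.0134 − -1.0469·-1.7591 = +7.9550 (running +65.4353)
  i=6: -1.0469·-3.1497 − 1.6933·-3.0134 = +8.4000 (running +73.8353)
  i=7: 1.6933·-0.9528 − 3.7668·-3.1497 = +10.2505 (running +84.0858)
  i=8: 3.7668·1.8722 − 4.5663·-0.9528 = +11.4031 (running +95.4889)
Area = |Σ|/2 = |95.4889|/2 = 47.7444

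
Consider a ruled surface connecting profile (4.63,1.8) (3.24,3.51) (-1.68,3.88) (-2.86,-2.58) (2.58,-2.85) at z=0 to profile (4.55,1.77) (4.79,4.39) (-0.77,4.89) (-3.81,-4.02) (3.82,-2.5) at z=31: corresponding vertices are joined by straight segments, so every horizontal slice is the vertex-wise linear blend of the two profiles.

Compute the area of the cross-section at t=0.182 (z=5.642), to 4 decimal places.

Cross-section at t=0.182: each vertex is (1-t)·p0[i] + t·p1[i].
  v1: (1-0.182)·(4.63,1.8) + 0.182·(4.55,1.77) = (4.6154,1.7945)
  v2: (1-0.182)·(3.24,3.51) + 0.182·(4.79,4.39) = (3.5221,3.6702)
  v3: (1-0.182)·(-1.68,3.88) + 0.182·(-0.77,4.89) = (-1.5144,4.0638)
  v4: (1-0.182)·(-2.86,-2.58) + 0.182·(-3.81,-4.02) = (-3.0329,-2.8421)
  v5: (1-0.182)·(2.58,-2.85) + 0.182·(3.82,-2.5) = (2.8057,-2.7863)
Shoelace sum Σ(x_i·y_{i+1} − x_{i+1}·y_i):
  i=1: 4.6154·3.6702 − 3.5221·1.7945 = +10.6189 (running +10.6189)
  i=2: 3.5221·4.0638 − -1.5144·3.6702 = +19.8712 (running +30.4901)
  i=3: -1.5144·-2.8421 − -3.0329·4.0638 = +16.6291 (running +47.1192)
  i=4: -3.0329·-2.7863 − 2.8057·-2.8421 = +16.4245 (running +63.5437)
  i=5: 2.8057·1.7945 − 4.6154·-2.7863 = +17.8949 (running +81.4386)
Area = |Σ|/2 = |81.4386|/2 = 40.7193

Area at t=0.182: 40.7193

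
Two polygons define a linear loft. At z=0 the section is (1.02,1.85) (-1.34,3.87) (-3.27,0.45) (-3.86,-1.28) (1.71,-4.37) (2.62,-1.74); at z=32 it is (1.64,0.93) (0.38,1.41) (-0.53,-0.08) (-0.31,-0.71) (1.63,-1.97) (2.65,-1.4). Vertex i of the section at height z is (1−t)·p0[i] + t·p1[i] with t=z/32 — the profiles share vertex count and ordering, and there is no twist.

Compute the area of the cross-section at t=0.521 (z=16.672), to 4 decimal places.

Area at t=0.521: 15.0876

Cross-section at t=0.521: each vertex is (1-t)·p0[i] + t·p1[i].
  v1: (1-0.521)·(1.02,1.85) + 0.521·(1.64,0.93) = (1.3430,1.3707)
  v2: (1-0.521)·(-1.34,3.87) + 0.521·(0.38,1.41) = (-0.4439,2.5883)
  v3: (1-0.521)·(-3.27,0.45) + 0.521·(-0.53,-0.08) = (-1.8425,0.1739)
  v4: (1-0.521)·(-3.86,-1.28) + 0.521·(-0.31,-0.71) = (-2.0104,-0.9830)
  v5: (1-0.521)·(1.71,-4.37) + 0.521·(1.63,-1.97) = (1.6683,-3.1196)
  v6: (1-0.521)·(2.62,-1.74) + 0.521·(2.65,-1.4) = (2.6356,-1.5629)
Shoelace sum Σ(x_i·y_{i+1} − x_{i+1}·y_i):
  i=1: 1.3430·2.5883 − -0.4439·1.3707 = +4.0846 (running +4.0846)
  i=2: -0.4439·0.1739 − -1.8425·2.5883 = +4.6917 (running +8.7763)
  i=3: -1.8425·-0.9830 − -2.0104·0.1739 = +2.1608 (running +10.9371)
  i=4: -2.0104·-3.1196 − 1.6683·-0.9830 = +7.9118 (running +18.8489)
  i=5: 1.6683·-1.5629 − 2.6356·-3.1196 = +5.6148 (running +24.4637)
  i=6: 2.6356·1.3707 − 1.3430·-1.5629 = +5.7116 (running +30.1752)
Area = |Σ|/2 = |30.1752|/2 = 15.0876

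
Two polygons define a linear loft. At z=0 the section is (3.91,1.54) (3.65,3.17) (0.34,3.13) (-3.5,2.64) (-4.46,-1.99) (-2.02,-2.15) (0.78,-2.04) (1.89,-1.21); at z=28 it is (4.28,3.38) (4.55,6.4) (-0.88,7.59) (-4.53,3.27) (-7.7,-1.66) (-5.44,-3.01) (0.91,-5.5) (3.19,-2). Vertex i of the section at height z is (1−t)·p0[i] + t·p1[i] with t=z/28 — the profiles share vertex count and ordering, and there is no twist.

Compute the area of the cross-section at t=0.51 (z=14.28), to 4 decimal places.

Cross-section at t=0.51: each vertex is (1-t)·p0[i] + t·p1[i].
  v1: (1-0.51)·(3.91,1.54) + 0.51·(4.28,3.38) = (4.0987,2.4784)
  v2: (1-0.51)·(3.65,3.17) + 0.51·(4.55,6.4) = (4.1090,4.8173)
  v3: (1-0.51)·(0.34,3.13) + 0.51·(-0.88,7.59) = (-0.2822,5.4046)
  v4: (1-0.51)·(-3.5,2.64) + 0.51·(-4.53,3.27) = (-4.0253,2.9613)
  v5: (1-0.51)·(-4.46,-1.99) + 0.51·(-7.7,-1.66) = (-6.1124,-1.8217)
  v6: (1-0.51)·(-2.02,-2.15) + 0.51·(-5.44,-3.01) = (-3.7642,-2.5886)
  v7: (1-0.51)·(0.78,-2.04) + 0.51·(0.91,-5.5) = (0.8463,-3.8046)
  v8: (1-0.51)·(1.89,-1.21) + 0.51·(3.19,-2) = (2.5530,-1.6129)
Shoelace sum Σ(x_i·y_{i+1} − x_{i+1}·y_i):
  i=1: 4.0987·4.8173 − 4.1090·2.4784 = +9.5609 (running +9.5609)
  i=2: 4.1090·5.4046 − -0.2822·4.8173 = +23.5669 (running +33.1279)
  i=3: -0.2822·2.9613 − -4.0253·5.4046 = +20.9195 (running +54.0473)
  i=4: -4.0253·-1.8217 − -6.1124·2.9613 = +25.4335 (running +79.4809)
  i=5: -6.1124·-2.5886 − -3.7642·-1.8217 = +8.9653 (running +88.4462)
  i=6: -3.7642·-3.8046 − 0.8463·-2.5886 = +16.5120 (running +104.9582)
  i=7: 0.8463·-1.6129 − 2.5530·-3.8046 = +8.3481 (running +113.3063)
  i=8: 2.5530·2.4784 − 4.0987·-1.6129 = +12.9381 (running +126.2445)
Area = |Σ|/2 = |126.2445|/2 = 63.1222

Area at t=0.51: 63.1222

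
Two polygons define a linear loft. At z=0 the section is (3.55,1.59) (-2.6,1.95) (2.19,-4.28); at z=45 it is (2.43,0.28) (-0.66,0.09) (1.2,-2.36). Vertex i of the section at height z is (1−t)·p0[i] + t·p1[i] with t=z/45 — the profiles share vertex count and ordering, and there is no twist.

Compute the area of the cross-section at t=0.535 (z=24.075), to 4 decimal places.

Cross-section at t=0.535: each vertex is (1-t)·p0[i] + t·p1[i].
  v1: (1-0.535)·(3.55,1.59) + 0.535·(2.43,0.28) = (2.9508,0.8891)
  v2: (1-0.535)·(-2.6,1.95) + 0.535·(-0.66,0.09) = (-1.5621,0.9549)
  v3: (1-0.535)·(2.19,-4.28) + 0.535·(1.2,-2.36) = (1.6603,-3.2528)
Shoelace sum Σ(x_i·y_{i+1} − x_{i+1}·y_i):
  i=1: 2.9508·0.9549 − -1.5621·0.8891 = +4.2067 (running +4.2067)
  i=2: -1.5621·-3.2528 − 1.6603·0.9549 = +3.4957 (running +7.7024)
  i=3: 1.6603·0.8891 − 2.9508·-3.2528 = +11.0747 (running +18.7771)
Area = |Σ|/2 = |18.7771|/2 = 9.3885

Area at t=0.535: 9.3885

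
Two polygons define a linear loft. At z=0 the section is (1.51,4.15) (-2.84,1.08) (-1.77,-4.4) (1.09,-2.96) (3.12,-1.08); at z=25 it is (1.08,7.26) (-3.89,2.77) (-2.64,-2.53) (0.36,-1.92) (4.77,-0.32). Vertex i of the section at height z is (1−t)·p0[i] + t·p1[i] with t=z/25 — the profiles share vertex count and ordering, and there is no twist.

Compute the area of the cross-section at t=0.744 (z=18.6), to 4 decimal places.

Cross-section at t=0.744: each vertex is (1-t)·p0[i] + t·p1[i].
  v1: (1-0.744)·(1.51,4.15) + 0.744·(1.08,7.26) = (1.1901,6.4638)
  v2: (1-0.744)·(-2.84,1.08) + 0.744·(-3.89,2.77) = (-3.6212,2.3374)
  v3: (1-0.744)·(-1.77,-4.4) + 0.744·(-2.64,-2.53) = (-2.4173,-3.0087)
  v4: (1-0.744)·(1.09,-2.96) + 0.744·(0.36,-1.92) = (0.5469,-2.1862)
  v5: (1-0.744)·(3.12,-1.08) + 0.744·(4.77,-0.32) = (4.3476,-0.5146)
Shoelace sum Σ(x_i·y_{i+1} − x_{i+1}·y_i):
  i=1: 1.1901·2.3374 − -3.6212·6.4638 = +26.1885 (running +26.1885)
  i=2: -3.6212·-3.0087 − -2.4173·2.3374 = +16.5452 (running +42.7337)
  i=3: -2.4173·-2.1862 − 0.5469·-3.0087 = +6.9302 (running +49.6639)
  i=4: 0.5469·-0.5146 − 4.3476·-2.1862 = +9.2235 (running +58.8874)
  i=5: 4.3476·6.4638 − 1.1901·-0.5146 = +28.7146 (running +87.6019)
Area = |Σ|/2 = |87.6019|/2 = 43.8010

Area at t=0.744: 43.8010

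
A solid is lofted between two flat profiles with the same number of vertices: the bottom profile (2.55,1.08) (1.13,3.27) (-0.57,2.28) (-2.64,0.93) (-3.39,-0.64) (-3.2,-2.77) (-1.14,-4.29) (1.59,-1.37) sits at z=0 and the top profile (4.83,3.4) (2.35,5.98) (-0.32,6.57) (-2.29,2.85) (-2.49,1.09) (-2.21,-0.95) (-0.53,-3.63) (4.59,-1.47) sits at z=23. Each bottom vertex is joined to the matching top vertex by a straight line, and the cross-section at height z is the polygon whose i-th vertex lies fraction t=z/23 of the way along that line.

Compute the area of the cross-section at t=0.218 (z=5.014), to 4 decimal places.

Area at t=0.218: 31.9202

Cross-section at t=0.218: each vertex is (1-t)·p0[i] + t·p1[i].
  v1: (1-0.218)·(2.55,1.08) + 0.218·(4.83,3.4) = (3.0470,1.5858)
  v2: (1-0.218)·(1.13,3.27) + 0.218·(2.35,5.98) = (1.3960,3.8608)
  v3: (1-0.218)·(-0.57,2.28) + 0.218·(-0.32,6.57) = (-0.5155,3.2152)
  v4: (1-0.218)·(-2.64,0.93) + 0.218·(-2.29,2.85) = (-2.5637,1.3486)
  v5: (1-0.218)·(-3.39,-0.64) + 0.218·(-2.49,1.09) = (-3.1938,-0.2629)
  v6: (1-0.218)·(-3.2,-2.77) + 0.218·(-2.21,-0.95) = (-2.9842,-2.3732)
  v7: (1-0.218)·(-1.14,-4.29) + 0.218·(-0.53,-3.63) = (-1.0070,-4.1461)
  v8: (1-0.218)·(1.59,-1.37) + 0.218·(4.59,-1.47) = (2.2440,-1.3918)
Shoelace sum Σ(x_i·y_{i+1} − x_{i+1}·y_i):
  i=1: 3.0470·3.8608 − 1.3960·1.5858 = +9.5503 (running +9.5503)
  i=2: 1.3960·3.2152 − -0.5155·3.8608 = +6.4786 (running +16.0288)
  i=3: -0.5155·1.3486 − -2.5637·3.2152 = +7.5477 (running +23.5765)
  i=4: -2.5637·-0.2629 − -3.1938·1.3486 = +4.9809 (running +28.5574)
  i=5: -3.1938·-2.3732 − -2.9842·-0.2629 = +6.7952 (running +35.3527)
  i=6: -2.9842·-4.1461 − -1.0070·-2.3732 = +9.9829 (running +45.3355)
  i=7: -1.0070·-1.3918 − 2.2440·-4.1461 = +10.7055 (running +56.0410)
  i=8: 2.2440·1.5858 − 3.0470·-1.3918 = +7.7993 (running +63.8403)
Area = |Σ|/2 = |63.8403|/2 = 31.9202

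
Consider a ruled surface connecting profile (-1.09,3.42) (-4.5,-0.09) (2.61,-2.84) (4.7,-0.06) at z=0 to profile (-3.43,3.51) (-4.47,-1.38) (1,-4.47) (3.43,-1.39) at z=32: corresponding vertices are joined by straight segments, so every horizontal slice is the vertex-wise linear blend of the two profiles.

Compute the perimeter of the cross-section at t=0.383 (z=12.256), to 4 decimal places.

Cross-section at t=0.383: each vertex is (1-t)·p0[i] + t·p1[i].
  v1: (1-0.383)·(-1.09,3.42) + 0.383·(-3.43,3.51) = (-1.9862,3.4545)
  v2: (1-0.383)·(-4.5,-0.09) + 0.383·(-4.47,-1.38) = (-4.4885,-0.5841)
  v3: (1-0.383)·(2.61,-2.84) + 0.383·(1,-4.47) = (1.9934,-3.4643)
  v4: (1-0.383)·(4.7,-0.06) + 0.383·(3.43,-1.39) = (4.2136,-0.5694)
Perimeter = Σ |v_{i+1} − v_i|:
  edge 1→2: √(-2.5023² + -4.0385²) = 4.7509 (running 4.7509)
  edge 2→3: √(6.4819² + -2.8802²) = 7.0930 (running 11.8439)
  edge 3→4: √(2.2202² + 2.8949²) = 3.6483 (running 15.4922)
  edge 4→1: √(-6.1998² + 4.0239²) = 7.3911 (running 22.8833)
Perimeter = 22.8833

Perimeter at t=0.383: 22.8833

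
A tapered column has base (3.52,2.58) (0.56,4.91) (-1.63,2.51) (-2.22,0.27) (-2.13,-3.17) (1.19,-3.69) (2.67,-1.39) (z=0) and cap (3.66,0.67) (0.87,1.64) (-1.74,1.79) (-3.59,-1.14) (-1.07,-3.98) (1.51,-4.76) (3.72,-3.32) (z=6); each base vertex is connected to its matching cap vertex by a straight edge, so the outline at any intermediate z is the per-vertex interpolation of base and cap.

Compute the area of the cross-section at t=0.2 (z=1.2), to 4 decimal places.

Cross-section at t=0.2: each vertex is (1-t)·p0[i] + t·p1[i].
  v1: (1-0.2)·(3.52,2.58) + 0.2·(3.66,0.67) = (3.5480,2.1980)
  v2: (1-0.2)·(0.56,4.91) + 0.2·(0.87,1.64) = (0.6220,4.2560)
  v3: (1-0.2)·(-1.63,2.51) + 0.2·(-1.74,1.79) = (-1.6520,2.3660)
  v4: (1-0.2)·(-2.22,0.27) + 0.2·(-3.59,-1.14) = (-2.4940,-0.0120)
  v5: (1-0.2)·(-2.13,-3.17) + 0.2·(-1.07,-3.98) = (-1.9180,-3.3320)
  v6: (1-0.2)·(1.19,-3.69) + 0.2·(1.51,-4.76) = (1.2540,-3.9040)
  v7: (1-0.2)·(2.67,-1.39) + 0.2·(3.72,-3.32) = (2.8800,-1.7760)
Shoelace sum Σ(x_i·y_{i+1} − x_{i+1}·y_i):
  i=1: 3.5480·4.2560 − 0.6220·2.1980 = +13.7331 (running +13.7331)
  i=2: 0.6220·2.3660 − -1.6520·4.2560 = +8.5026 (running +22.2357)
  i=3: -1.6520·-0.0120 − -2.4940·2.3660 = +5.9206 (running +28.1563)
  i=4: -2.4940·-3.3320 − -1.9180·-0.0120 = +8.2870 (running +36.4433)
  i=5: -1.9180·-3.9040 − 1.2540·-3.3320 = +11.6662 (running +48.1095)
  i=6: 1.2540·-1.7760 − 2.8800·-3.9040 = +9.0164 (running +57.1259)
  i=7: 2.8800·2.1980 − 3.5480·-1.7760 = +12.6315 (running +69.7574)
Area = |Σ|/2 = |69.7574|/2 = 34.8787

Area at t=0.2: 34.8787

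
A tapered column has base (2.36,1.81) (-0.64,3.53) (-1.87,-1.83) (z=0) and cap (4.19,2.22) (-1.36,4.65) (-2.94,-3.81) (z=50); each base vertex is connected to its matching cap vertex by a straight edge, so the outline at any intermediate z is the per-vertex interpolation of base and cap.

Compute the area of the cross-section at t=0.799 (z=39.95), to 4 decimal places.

Area at t=0.799: 21.4655

Cross-section at t=0.799: each vertex is (1-t)·p0[i] + t·p1[i].
  v1: (1-0.799)·(2.36,1.81) + 0.799·(4.19,2.22) = (3.8222,2.1376)
  v2: (1-0.799)·(-0.64,3.53) + 0.799·(-1.36,4.65) = (-1.2153,4.4249)
  v3: (1-0.799)·(-1.87,-1.83) + 0.799·(-2.94,-3.81) = (-2.7249,-3.4120)
Shoelace sum Σ(x_i·y_{i+1} − x_{i+1}·y_i):
  i=1: 3.8222·4.4249 − -1.2153·2.1376 = +19.5104 (running +19.5104)
  i=2: -1.2153·-3.4120 − -2.7249·4.4249 = +16.2040 (running +35.7145)
  i=3: -2.7249·2.1376 − 3.8222·-3.4120 = +7.2165 (running +42.9310)
Area = |Σ|/2 = |42.9310|/2 = 21.4655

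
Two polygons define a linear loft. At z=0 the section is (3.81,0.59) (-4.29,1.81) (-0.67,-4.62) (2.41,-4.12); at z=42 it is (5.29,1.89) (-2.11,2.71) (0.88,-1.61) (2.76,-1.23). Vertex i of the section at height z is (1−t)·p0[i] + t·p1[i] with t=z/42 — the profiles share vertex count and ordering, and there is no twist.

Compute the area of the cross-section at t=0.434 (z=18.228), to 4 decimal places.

Area at t=0.434: 24.4647

Cross-section at t=0.434: each vertex is (1-t)·p0[i] + t·p1[i].
  v1: (1-0.434)·(3.81,0.59) + 0.434·(5.29,1.89) = (4.4523,1.1542)
  v2: (1-0.434)·(-4.29,1.81) + 0.434·(-2.11,2.71) = (-3.3439,2.2006)
  v3: (1-0.434)·(-0.67,-4.62) + 0.434·(0.88,-1.61) = (0.0027,-3.3137)
  v4: (1-0.434)·(2.41,-4.12) + 0.434·(2.76,-1.23) = (2.5619,-2.8657)
Shoelace sum Σ(x_i·y_{i+1} − x_{i+1}·y_i):
  i=1: 4.4523·2.2006 − -3.3439·1.1542 = +13.6573 (running +13.6573)
  i=2: -3.3439·-3.3137 − 0.0027·2.2006 = +11.0745 (running +24.7318)
  i=3: 0.0027·-2.8657 − 2.5619·-3.3137 = +8.4815 (running +33.2133)
  i=4: 2.5619·1.1542 − 4.4523·-2.8657 = +15.7161 (running +48.9295)
Area = |Σ|/2 = |48.9295|/2 = 24.4647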